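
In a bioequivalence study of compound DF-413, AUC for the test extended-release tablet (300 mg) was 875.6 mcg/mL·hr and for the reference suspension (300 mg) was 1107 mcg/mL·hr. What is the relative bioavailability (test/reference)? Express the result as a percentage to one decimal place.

F_rel = (AUC_test/D_test) / (AUC_ref/D_ref)
      = (875.6/300) / (1107/300)
      = 2.91867 / 3.69 = 0.7910 = 79.10%

F_rel = 79.1%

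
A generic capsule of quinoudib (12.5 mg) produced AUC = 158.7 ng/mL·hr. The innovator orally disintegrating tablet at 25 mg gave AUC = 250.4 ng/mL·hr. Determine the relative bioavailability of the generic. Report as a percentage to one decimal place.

F_rel = (AUC_test/D_test) / (AUC_ref/D_ref)
      = (158.7/12.5) / (250.4/25)
      = 12.696 / 10.016 = 1.2676 = 126.76%

F_rel = 126.8%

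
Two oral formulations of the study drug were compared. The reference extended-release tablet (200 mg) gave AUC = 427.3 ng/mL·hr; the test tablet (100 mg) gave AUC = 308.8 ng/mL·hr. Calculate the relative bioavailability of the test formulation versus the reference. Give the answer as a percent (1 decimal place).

F_rel = 144.5%

F_rel = (AUC_test/D_test) / (AUC_ref/D_ref)
      = (308.8/100) / (427.3/200)
      = 3.088 / 2.1365 = 1.4454 = 144.54%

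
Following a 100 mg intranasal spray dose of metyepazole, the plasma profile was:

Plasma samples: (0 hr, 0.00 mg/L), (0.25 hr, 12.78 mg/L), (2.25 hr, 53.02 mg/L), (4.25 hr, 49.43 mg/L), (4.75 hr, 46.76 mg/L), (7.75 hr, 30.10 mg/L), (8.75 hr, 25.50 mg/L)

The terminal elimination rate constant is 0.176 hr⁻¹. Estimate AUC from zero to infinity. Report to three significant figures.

AUC = 482 mg/L·hr

Trapezoidal AUC_0→8.75:
  [0→0.25]: (0.00+12.78)/2 × 0.25 = 1.5975
  [0.25→2.25]: (12.78+53.02)/2 × 2 = 65.8
  [2.25→4.25]: (53.02+49.43)/2 × 2 = 102.45
  [4.25→4.75]: (49.43+46.76)/2 × 0.5 = 24.0475
  [4.75→7.75]: (46.76+30.10)/2 × 3 = 115.29
  [7.75→8.75]: (30.10+25.50)/2 × 1 = 27.8
  Sum = 336.985 mg/L·hr
Extrapolated tail: C_last / k_e = 25.50 / 0.176 = 144.886
AUC_0→∞ = 336.985 + 144.886 = 481.871 mg/L·hr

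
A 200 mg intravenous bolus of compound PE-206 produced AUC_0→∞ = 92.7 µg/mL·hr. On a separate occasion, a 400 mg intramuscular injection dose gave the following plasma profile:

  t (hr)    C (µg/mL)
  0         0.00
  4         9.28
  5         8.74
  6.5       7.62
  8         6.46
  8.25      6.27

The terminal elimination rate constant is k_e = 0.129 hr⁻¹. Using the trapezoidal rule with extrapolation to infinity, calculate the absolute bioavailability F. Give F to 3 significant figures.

Trapezoidal AUC_0→8.25 (intramuscular injection):
  [0→4]: (0.00+9.28)/2 × 4 = 18.56
  [4→5]: (9.28+8.74)/2 × 1 = 9.01
  [5→6.5]: (8.74+7.62)/2 × 1.5 = 12.27
  [6.5→8]: (7.62+6.46)/2 × 1.5 = 10.56
  [8→8.25]: (6.46+6.27)/2 × 0.25 = 1.59125
  Sum = 51.99125 µg/mL·hr
Tail: C_last/k_e = 6.27/0.129 = 48.605
AUC_0→∞ (intramuscular injection) = 51.99125 + 48.605 = 100.59625 µg/mL·hr
F = (AUC_ev/D_ev)/(AUC_iv/D_iv) = (100.59625/400)/(92.7/200) = 0.251491/0.4635 = 0.5426

F = 0.543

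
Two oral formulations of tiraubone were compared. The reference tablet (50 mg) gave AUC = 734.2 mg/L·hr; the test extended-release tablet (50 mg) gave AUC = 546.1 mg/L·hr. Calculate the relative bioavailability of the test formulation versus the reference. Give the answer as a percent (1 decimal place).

F_rel = 74.4%

F_rel = (AUC_test/D_test) / (AUC_ref/D_ref)
      = (546.1/50) / (734.2/50)
      = 10.922 / 14.684 = 0.7438 = 74.38%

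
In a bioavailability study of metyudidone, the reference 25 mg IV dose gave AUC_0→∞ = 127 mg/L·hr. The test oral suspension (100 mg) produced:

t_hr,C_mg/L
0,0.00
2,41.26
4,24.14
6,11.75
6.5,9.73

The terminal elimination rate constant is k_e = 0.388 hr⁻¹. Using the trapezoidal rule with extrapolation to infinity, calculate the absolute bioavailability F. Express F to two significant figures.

F = 0.34

Trapezoidal AUC_0→6.5 (oral suspension):
  [0→2]: (0.00+41.26)/2 × 2 = 41.26
  [2→4]: (41.26+24.14)/2 × 2 = 65.4
  [4→6]: (24.14+11.75)/2 × 2 = 35.89
  [6→6.5]: (11.75+9.73)/2 × 0.5 = 5.37
  Sum = 147.92 mg/L·hr
Tail: C_last/k_e = 9.73/0.388 = 25.077
AUC_0→∞ (oral suspension) = 147.92 + 25.077 = 172.997 mg/L·hr
F = (AUC_ev/D_ev)/(AUC_iv/D_iv) = (172.997/100)/(127/25) = 1.72997/5.08 = 0.3405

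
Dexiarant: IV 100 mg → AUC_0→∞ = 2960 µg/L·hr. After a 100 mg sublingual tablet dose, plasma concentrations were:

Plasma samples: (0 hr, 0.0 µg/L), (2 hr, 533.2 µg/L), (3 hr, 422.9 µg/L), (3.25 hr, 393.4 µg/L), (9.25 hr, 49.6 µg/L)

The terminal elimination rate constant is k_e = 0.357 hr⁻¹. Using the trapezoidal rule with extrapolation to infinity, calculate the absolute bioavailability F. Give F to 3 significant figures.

F = 0.872

Trapezoidal AUC_0→9.25 (sublingual tablet):
  [0→2]: (0.0+533.2)/2 × 2 = 533.2
  [2→3]: (533.2+422.9)/2 × 1 = 478.05
  [3→3.25]: (422.9+393.4)/2 × 0.25 = 102.0375
  [3.25→9.25]: (393.4+49.6)/2 × 6 = 1329.0
  Sum = 2442.2875 µg/L·hr
Tail: C_last/k_e = 49.6/0.357 = 138.936
AUC_0→∞ (sublingual tablet) = 2442.2875 + 138.936 = 2581.2235 µg/L·hr
F = (AUC_ev/D_ev)/(AUC_iv/D_iv) = (2581.2235/100)/(2960/100) = 25.812235/29.6 = 0.8720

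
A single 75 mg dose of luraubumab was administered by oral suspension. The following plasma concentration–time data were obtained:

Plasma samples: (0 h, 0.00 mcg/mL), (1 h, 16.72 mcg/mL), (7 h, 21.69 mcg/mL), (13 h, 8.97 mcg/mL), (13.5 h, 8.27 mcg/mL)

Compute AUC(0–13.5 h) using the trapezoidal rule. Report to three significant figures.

Trapezoidal AUC_0→13.5:
  [0→1]: (0.00+16.72)/2 × 1 = 8.36
  [1→7]: (16.72+21.69)/2 × 6 = 115.23
  [7→13]: (21.69+8.97)/2 × 6 = 91.98
  [13→13.5]: (8.97+8.27)/2 × 0.5 = 4.31
  Sum = 219.88 mcg/mL·h

AUC = 220 mcg/mL·h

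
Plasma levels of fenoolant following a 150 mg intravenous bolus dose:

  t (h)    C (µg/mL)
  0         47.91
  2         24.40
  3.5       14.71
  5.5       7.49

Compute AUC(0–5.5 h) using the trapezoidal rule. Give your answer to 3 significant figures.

Trapezoidal AUC_0→5.5:
  [0→2]: (47.91+24.40)/2 × 2 = 72.31
  [2→3.5]: (24.40+14.71)/2 × 1.5 = 29.3325
  [3.5→5.5]: (14.71+7.49)/2 × 2 = 22.2
  Sum = 123.8425 µg/mL·h

AUC = 124 µg/mL·h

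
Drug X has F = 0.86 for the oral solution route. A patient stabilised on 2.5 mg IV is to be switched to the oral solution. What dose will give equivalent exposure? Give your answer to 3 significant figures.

D_oral = 2.91 mg

For equal systemic exposure: F × D_ev = D_iv
D_ev = D_iv / F = 2.5 / 0.86 = 2.90698 mg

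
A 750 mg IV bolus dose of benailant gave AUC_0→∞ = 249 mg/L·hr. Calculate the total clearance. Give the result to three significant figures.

CL = 3.01 L/hr

CL = Dose_iv / AUC_0→∞
   = 750 / 249 = 3.01205 L/hr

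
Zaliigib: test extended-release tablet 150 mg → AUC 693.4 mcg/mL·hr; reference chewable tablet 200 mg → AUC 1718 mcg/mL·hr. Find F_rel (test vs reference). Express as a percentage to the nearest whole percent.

F_rel = (AUC_test/D_test) / (AUC_ref/D_ref)
      = (693.4/150) / (1718/200)
      = 4.62267 / 8.59 = 0.5381 = 53.81%

F_rel = 54%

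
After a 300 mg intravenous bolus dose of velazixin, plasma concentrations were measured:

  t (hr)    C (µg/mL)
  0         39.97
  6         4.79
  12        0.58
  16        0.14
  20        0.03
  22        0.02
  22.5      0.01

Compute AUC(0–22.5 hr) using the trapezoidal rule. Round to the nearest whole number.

AUC = 152 µg/mL·hr

Trapezoidal AUC_0→22.5:
  [0→6]: (39.97+4.79)/2 × 6 = 134.28
  [6→12]: (4.79+0.58)/2 × 6 = 16.11
  [12→16]: (0.58+0.14)/2 × 4 = 1.44
  [16→20]: (0.14+0.03)/2 × 4 = 0.34
  [20→22]: (0.03+0.02)/2 × 2 = 0.05
  [22→22.5]: (0.02+0.01)/2 × 0.5 = 0.0075
  Sum = 152.2275 µg/mL·hr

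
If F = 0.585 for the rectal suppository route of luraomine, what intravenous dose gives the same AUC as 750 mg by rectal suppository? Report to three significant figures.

D_iv = 439 mg

Systemic exposure from an extravascular dose = F × D_ev, so the equivalent IV dose is F × D_ev.
D_iv = F × D_ev = 0.585 × 750 = 438.75 mg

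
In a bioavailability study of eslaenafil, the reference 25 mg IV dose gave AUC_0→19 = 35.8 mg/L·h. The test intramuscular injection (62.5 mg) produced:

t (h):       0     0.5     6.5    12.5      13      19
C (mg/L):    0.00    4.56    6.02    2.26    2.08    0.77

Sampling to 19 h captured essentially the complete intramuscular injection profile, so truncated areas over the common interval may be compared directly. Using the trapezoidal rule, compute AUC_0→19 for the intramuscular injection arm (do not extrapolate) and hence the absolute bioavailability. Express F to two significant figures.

Trapezoidal AUC_0→19 (intramuscular injection):
  [0→0.5]: (0.00+4.56)/2 × 0.5 = 1.14
  [0.5→6.5]: (4.56+6.02)/2 × 6 = 31.74
  [6.5→12.5]: (6.02+2.26)/2 × 6 = 24.84
  [12.5→13]: (2.26+2.08)/2 × 0.5 = 1.085
  [13→19]: (2.08+0.77)/2 × 6 = 8.55
  Sum = 67.355 mg/L·h
F = (AUC_ev/D_ev)/(AUC_iv/D_iv) = (67.355/62.5)/(35.8/25) = 1.07768/1.432 = 0.7526

F = 0.75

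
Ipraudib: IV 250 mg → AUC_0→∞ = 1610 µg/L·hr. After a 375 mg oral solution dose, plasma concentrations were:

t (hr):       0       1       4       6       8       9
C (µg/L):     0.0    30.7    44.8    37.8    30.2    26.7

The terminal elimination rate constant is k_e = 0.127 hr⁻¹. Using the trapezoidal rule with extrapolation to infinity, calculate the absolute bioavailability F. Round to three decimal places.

Trapezoidal AUC_0→9 (oral solution):
  [0→1]: (0.0+30.7)/2 × 1 = 15.35
  [1→4]: (30.7+44.8)/2 × 3 = 113.25
  [4→6]: (44.8+37.8)/2 × 2 = 82.6
  [6→8]: (37.8+30.2)/2 × 2 = 68.0
  [8→9]: (30.2+26.7)/2 × 1 = 28.45
  Sum = 307.65 µg/L·hr
Tail: C_last/k_e = 26.7/0.127 = 210.236
AUC_0→∞ (oral solution) = 307.65 + 210.236 = 517.886 µg/L·hr
F = (AUC_ev/D_ev)/(AUC_iv/D_iv) = (517.886/375)/(1610/250) = 1.38103/6.44 = 0.2144

F = 0.214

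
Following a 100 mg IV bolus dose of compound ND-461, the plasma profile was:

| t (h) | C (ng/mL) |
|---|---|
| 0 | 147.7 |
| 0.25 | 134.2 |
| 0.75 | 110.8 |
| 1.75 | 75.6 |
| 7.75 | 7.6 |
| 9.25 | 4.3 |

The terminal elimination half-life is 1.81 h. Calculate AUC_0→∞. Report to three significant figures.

Trapezoidal AUC_0→9.25:
  [0→0.25]: (147.7+134.2)/2 × 0.25 = 35.2375
  [0.25→0.75]: (134.2+110.8)/2 × 0.5 = 61.25
  [0.75→1.75]: (110.8+75.6)/2 × 1 = 93.2
  [1.75→7.75]: (75.6+7.6)/2 × 6 = 249.6
  [7.75→9.25]: (7.6+4.3)/2 × 1.5 = 8.925
  Sum = 448.2125 ng/mL·h
k_e = ln2 / t½ = 0.693147 / 1.81 = 0.3830 h^-1
Extrapolated tail: C_last / k_e = 4.3 / 0.383 = 11.227
AUC_0→∞ = 448.2125 + 11.227 = 459.4395 ng/mL·h

AUC = 459 ng/mL·h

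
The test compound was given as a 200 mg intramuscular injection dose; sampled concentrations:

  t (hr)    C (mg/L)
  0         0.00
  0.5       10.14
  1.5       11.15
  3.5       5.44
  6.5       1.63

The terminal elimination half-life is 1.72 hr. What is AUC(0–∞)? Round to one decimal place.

AUC = 44.4 mg/L·hr

Trapezoidal AUC_0→6.5:
  [0→0.5]: (0.00+10.14)/2 × 0.5 = 2.535
  [0.5→1.5]: (10.14+11.15)/2 × 1 = 10.645
  [1.5→3.5]: (11.15+5.44)/2 × 2 = 16.59
  [3.5→6.5]: (5.44+1.63)/2 × 3 = 10.605
  Sum = 40.375 mg/L·hr
k_e = ln2 / t½ = 0.693147 / 1.72 = 0.4030 hr^-1
Extrapolated tail: C_last / k_e = 1.63 / 0.403 = 4.045
AUC_0→∞ = 40.375 + 4.045 = 44.42 mg/L·hr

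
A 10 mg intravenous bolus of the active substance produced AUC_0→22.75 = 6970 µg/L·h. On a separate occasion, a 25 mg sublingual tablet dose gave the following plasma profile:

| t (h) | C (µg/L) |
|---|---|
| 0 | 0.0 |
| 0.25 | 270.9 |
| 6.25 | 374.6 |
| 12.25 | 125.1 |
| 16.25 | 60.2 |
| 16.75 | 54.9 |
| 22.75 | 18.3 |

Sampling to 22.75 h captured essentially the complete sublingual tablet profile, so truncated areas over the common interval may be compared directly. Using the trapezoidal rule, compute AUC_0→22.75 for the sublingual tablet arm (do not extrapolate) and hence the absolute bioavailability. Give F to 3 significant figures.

Trapezoidal AUC_0→22.75 (sublingual tablet):
  [0→0.25]: (0.0+270.9)/2 × 0.25 = 33.8625
  [0.25→6.25]: (270.9+374.6)/2 × 6 = 1936.5
  [6.25→12.25]: (374.6+125.1)/2 × 6 = 1499.1
  [12.25→16.25]: (125.1+60.2)/2 × 4 = 370.6
  [16.25→16.75]: (60.2+54.9)/2 × 0.5 = 28.775
  [16.75→22.75]: (54.9+18.3)/2 × 6 = 219.6
  Sum = 4088.4375 µg/L·h
F = (AUC_ev/D_ev)/(AUC_iv/D_iv) = (4088.4375/25)/(6970/10) = 163.5375/697 = 0.2346

F = 0.235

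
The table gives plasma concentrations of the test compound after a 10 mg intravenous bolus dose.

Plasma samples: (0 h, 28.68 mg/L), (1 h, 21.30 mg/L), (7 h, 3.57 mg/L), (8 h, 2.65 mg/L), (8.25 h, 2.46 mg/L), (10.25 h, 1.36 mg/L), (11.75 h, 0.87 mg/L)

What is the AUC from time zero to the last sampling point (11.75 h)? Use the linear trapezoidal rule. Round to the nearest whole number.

AUC = 109 mg/L·h

Trapezoidal AUC_0→11.75:
  [0→1]: (28.68+21.30)/2 × 1 = 24.99
  [1→7]: (21.30+3.57)/2 × 6 = 74.61
  [7→8]: (3.57+2.65)/2 × 1 = 3.11
  [8→8.25]: (2.65+2.46)/2 × 0.25 = 0.63875
  [8.25→10.25]: (2.46+1.36)/2 × 2 = 3.82
  [10.25→11.75]: (1.36+0.87)/2 × 1.5 = 1.6725
  Sum = 108.84125 mg/L·h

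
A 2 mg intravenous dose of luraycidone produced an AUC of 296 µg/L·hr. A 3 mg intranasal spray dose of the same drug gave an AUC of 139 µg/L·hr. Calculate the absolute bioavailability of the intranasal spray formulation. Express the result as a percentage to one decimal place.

F = (AUC_ev / D_ev) / (AUC_iv / D_iv)
  = (139/3) / (296/2)
  = 46.3333 / 148 = 0.3131
  = 31.31%

F = 31.3%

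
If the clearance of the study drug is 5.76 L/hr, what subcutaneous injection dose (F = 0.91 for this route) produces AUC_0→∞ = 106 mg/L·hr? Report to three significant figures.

Dose = 671 mg

Dose = CL × AUC_0→∞ / F
     = 5.76 × 106 / 0.91 = 670.945 mg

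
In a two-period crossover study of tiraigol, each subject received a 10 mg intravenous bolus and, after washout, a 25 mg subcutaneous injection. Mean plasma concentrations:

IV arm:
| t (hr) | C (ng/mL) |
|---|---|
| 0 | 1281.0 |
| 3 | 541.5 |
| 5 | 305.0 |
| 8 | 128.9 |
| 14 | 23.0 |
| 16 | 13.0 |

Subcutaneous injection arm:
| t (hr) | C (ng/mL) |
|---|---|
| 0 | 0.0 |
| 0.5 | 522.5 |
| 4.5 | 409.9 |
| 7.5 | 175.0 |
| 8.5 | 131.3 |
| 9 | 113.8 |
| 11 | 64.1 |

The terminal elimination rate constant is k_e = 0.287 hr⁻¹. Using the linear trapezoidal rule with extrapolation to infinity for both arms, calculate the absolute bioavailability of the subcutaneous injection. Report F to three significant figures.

F = 0.293

Trapezoidal AUC_0→16 (IV):
  [0→3]: (1281.0+541.5)/2 × 3 = 2733.75
  [3→5]: (541.5+305.0)/2 × 2 = 846.5
  [5→8]: (305.0+128.9)/2 × 3 = 650.85
  [8→14]: (128.9+23.0)/2 × 6 = 455.7
  [14→16]: (23.0+13.0)/2 × 2 = 36.0
  Sum = 4722.8 ng/mL·hr
IV tail: 13.0/0.287 = 45.296; AUC_iv,0→∞ = 4722.8 + 45.296 = 4768.096 ng/mL·hr
Trapezoidal AUC_0→11 (subcutaneous injection):
  [0→0.5]: (0.0+522.5)/2 × 0.5 = 130.625
  [0.5→4.5]: (522.5+409.9)/2 × 4 = 1864.8
  [4.5→7.5]: (409.9+175.0)/2 × 3 = 877.35
  [7.5→8.5]: (175.0+131.3)/2 × 1 = 153.15
  [8.5→9]: (131.3+113.8)/2 × 0.5 = 61.275
  [9→11]: (113.8+64.1)/2 × 2 = 177.9
  Sum = 3265.1 ng/mL·hr
subcutaneous injection tail: 64.1/0.287 = 223.345; AUC_ev,0→∞ = 3265.1 + 223.345 = 3488.445 ng/mL·hr
F = (AUC_ev/D_ev)/(AUC_iv/D_iv) = (3488.445/25)/(4768.096/10) = 139.5378/476.8096 = 0.2926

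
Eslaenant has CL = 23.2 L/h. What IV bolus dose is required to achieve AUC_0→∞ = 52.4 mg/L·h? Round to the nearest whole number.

Dose = 1216 mg

Dose_iv = CL × AUC_0→∞
     = 23.2 × 52.4 = 1215.68 mg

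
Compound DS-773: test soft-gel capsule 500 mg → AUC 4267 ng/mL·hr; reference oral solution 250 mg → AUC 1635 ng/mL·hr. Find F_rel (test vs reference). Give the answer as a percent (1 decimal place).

F_rel = 130.5%

F_rel = (AUC_test/D_test) / (AUC_ref/D_ref)
      = (4267/500) / (1635/250)
      = 8.534 / 6.54 = 1.3049 = 130.49%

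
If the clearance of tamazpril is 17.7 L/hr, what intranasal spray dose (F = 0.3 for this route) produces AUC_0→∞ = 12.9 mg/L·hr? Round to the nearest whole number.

Dose = 761 mg

Dose = CL × AUC_0→∞ / F
     = 17.7 × 12.9 / 0.3 = 761.1 mg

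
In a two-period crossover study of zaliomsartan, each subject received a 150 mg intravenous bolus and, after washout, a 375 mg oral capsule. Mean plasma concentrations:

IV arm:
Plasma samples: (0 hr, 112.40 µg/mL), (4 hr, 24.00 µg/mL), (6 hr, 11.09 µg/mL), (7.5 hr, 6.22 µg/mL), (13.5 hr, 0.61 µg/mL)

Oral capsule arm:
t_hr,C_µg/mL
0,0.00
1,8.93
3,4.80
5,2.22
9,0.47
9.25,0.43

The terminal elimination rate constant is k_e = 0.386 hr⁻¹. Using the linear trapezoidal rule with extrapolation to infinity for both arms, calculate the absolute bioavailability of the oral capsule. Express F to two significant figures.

F = 0.037

Trapezoidal AUC_0→13.5 (IV):
  [0→4]: (112.40+24.00)/2 × 4 = 272.8
  [4→6]: (24.00+11.09)/2 × 2 = 35.09
  [6→7.5]: (11.09+6.22)/2 × 1.5 = 12.9825
  [7.5→13.5]: (6.22+0.61)/2 × 6 = 20.49
  Sum = 341.3625 µg/mL·hr
IV tail: 0.61/0.386 = 1.580; AUC_iv,0→∞ = 341.3625 + 1.580 = 342.9425 µg/mL·hr
Trapezoidal AUC_0→9.25 (oral capsule):
  [0→1]: (0.00+8.93)/2 × 1 = 4.465
  [1→3]: (8.93+4.80)/2 × 2 = 13.73
  [3→5]: (4.80+2.22)/2 × 2 = 7.02
  [5→9]: (2.22+0.47)/2 × 4 = 5.38
  [9→9.25]: (0.47+0.43)/2 × 0.25 = 0.1125
  Sum = 30.7075 µg/mL·hr
oral capsule tail: 0.43/0.386 = 1.114; AUC_ev,0→∞ = 30.7075 + 1.114 = 31.8215 µg/mL·hr
F = (AUC_ev/D_ev)/(AUC_iv/D_iv) = (31.8215/375)/(342.9425/150) = 0.0848573/2.28628 = 0.0371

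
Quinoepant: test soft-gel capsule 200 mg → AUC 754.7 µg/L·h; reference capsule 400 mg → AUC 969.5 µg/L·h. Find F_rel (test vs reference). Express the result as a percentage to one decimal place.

F_rel = (AUC_test/D_test) / (AUC_ref/D_ref)
      = (754.7/200) / (969.5/400)
      = 3.7735 / 2.42375 = 1.5569 = 155.69%

F_rel = 155.7%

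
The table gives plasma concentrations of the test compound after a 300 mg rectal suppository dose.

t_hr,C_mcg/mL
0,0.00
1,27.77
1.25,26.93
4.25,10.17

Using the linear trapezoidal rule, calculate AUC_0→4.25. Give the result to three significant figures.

Trapezoidal AUC_0→4.25:
  [0→1]: (0.00+27.77)/2 × 1 = 13.885
  [1→1.25]: (27.77+26.93)/2 × 0.25 = 6.8375
  [1.25→4.25]: (26.93+10.17)/2 × 3 = 55.65
  Sum = 76.3725 mcg/mL·hr

AUC = 76.4 mcg/mL·hr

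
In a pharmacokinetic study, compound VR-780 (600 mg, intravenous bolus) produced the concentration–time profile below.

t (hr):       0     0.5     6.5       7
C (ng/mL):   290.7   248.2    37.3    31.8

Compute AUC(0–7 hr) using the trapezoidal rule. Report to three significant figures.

Trapezoidal AUC_0→7:
  [0→0.5]: (290.7+248.2)/2 × 0.5 = 134.725
  [0.5→6.5]: (248.2+37.3)/2 × 6 = 856.5
  [6.5→7]: (37.3+31.8)/2 × 0.5 = 17.275
  Sum = 1008.5 ng/mL·hr

AUC = 1010 ng/mL·hr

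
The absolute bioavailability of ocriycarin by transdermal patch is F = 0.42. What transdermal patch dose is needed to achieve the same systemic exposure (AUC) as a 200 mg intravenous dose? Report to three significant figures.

For equal systemic exposure: F × D_ev = D_iv
D_ev = D_iv / F = 200 / 0.42 = 476.19 mg

D_transdermal = 476 mg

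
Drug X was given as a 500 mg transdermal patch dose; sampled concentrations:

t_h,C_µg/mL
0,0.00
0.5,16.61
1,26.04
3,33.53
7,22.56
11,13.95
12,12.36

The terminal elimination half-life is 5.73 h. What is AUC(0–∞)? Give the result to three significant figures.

AUC = 375 µg/mL·h

Trapezoidal AUC_0→12:
  [0→0.5]: (0.00+16.61)/2 × 0.5 = 4.1525
  [0.5→1]: (16.61+26.04)/2 × 0.5 = 10.6625
  [1→3]: (26.04+33.53)/2 × 2 = 59.57
  [3→7]: (33.53+22.56)/2 × 4 = 112.18
  [7→11]: (22.56+13.95)/2 × 4 = 73.02
  [11→12]: (13.95+12.36)/2 × 1 = 13.155
  Sum = 272.74 µg/mL·h
k_e = ln2 / t½ = 0.693147 / 5.73 = 0.1210 h^-1
Extrapolated tail: C_last / k_e = 12.36 / 0.121 = 102.149
AUC_0→∞ = 272.74 + 102.149 = 374.889 µg/mL·h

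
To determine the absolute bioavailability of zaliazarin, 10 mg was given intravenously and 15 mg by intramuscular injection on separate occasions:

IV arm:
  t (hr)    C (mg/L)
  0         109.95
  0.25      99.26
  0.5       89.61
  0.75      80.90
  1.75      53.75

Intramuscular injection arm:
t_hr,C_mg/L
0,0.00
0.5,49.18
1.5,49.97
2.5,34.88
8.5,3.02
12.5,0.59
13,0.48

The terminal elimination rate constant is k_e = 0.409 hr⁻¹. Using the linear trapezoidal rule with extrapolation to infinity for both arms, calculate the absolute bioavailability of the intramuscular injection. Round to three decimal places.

F = 0.560

Trapezoidal AUC_0→1.75 (IV):
  [0→0.25]: (109.95+99.26)/2 × 0.25 = 26.15125
  [0.25→0.5]: (99.26+89.61)/2 × 0.25 = 23.60875
  [0.5→0.75]: (89.61+80.90)/2 × 0.25 = 21.31375
  [0.75→1.75]: (80.90+53.75)/2 × 1 = 67.325
  Sum = 138.39875 mg/L·hr
IV tail: 53.75/0.409 = 131.418; AUC_iv,0→∞ = 138.39875 + 131.418 = 269.81675 mg/L·hr
Trapezoidal AUC_0→13 (intramuscular injection):
  [0→0.5]: (0.00+49.18)/2 × 0.5 = 12.295
  [0.5→1.5]: (49.18+49.97)/2 × 1 = 49.575
  [1.5→2.5]: (49.97+34.88)/2 × 1 = 42.425
  [2.5→8.5]: (34.88+3.02)/2 × 6 = 113.7
  [8.5→12.5]: (3.02+0.59)/2 × 4 = 7.22
  [12.5→13]: (0.59+0.48)/2 × 0.5 = 0.2675
  Sum = 225.4825 mg/L·hr
intramuscular injection tail: 0.48/0.409 = 1.174; AUC_ev,0→∞ = 225.4825 + 1.174 = 226.6565 mg/L·hr
F = (AUC_ev/D_ev)/(AUC_iv/D_iv) = (226.6565/15)/(269.81675/10) = 15.1104/26.981675 = 0.5600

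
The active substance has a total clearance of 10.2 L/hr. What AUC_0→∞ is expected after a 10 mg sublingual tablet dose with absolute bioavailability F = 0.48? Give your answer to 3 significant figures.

AUC_0→∞ = F × Dose / CL
        = 0.48 × 10 / 10.2 = 0.470588 mg/L·hr

AUC = 0.471 mg/L·hr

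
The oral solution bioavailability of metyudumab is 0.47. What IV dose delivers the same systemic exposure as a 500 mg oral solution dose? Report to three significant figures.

Systemic exposure from an extravascular dose = F × D_ev, so the equivalent IV dose is F × D_ev.
D_iv = F × D_ev = 0.47 × 500 = 235 mg

D_iv = 235 mg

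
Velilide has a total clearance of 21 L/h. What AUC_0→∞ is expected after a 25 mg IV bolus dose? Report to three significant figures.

AUC_0→∞ = Dose_iv / CL
        = 25 / 21 = 1.19048 mg/L·h

AUC = 1.19 mg/L·h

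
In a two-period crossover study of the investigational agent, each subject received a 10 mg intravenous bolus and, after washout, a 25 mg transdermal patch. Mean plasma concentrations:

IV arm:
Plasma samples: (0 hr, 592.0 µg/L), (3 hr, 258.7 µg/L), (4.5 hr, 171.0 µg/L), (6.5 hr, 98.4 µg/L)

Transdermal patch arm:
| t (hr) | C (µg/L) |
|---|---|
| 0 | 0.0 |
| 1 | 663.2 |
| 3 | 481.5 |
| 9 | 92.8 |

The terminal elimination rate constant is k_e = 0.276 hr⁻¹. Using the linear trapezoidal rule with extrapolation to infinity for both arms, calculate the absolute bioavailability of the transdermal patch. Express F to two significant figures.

Trapezoidal AUC_0→6.5 (IV):
  [0→3]: (592.0+258.7)/2 × 3 = 1276.05
  [3→4.5]: (258.7+171.0)/2 × 1.5 = 322.275
  [4.5→6.5]: (171.0+98.4)/2 × 2 = 269.4
  Sum = 1867.725 µg/L·hr
IV tail: 98.4/0.276 = 356.522; AUC_iv,0→∞ = 1867.725 + 356.522 = 2224.247 µg/L·hr
Trapezoidal AUC_0→9 (transdermal patch):
  [0→1]: (0.0+663.2)/2 × 1 = 331.6
  [1→3]: (663.2+481.5)/2 × 2 = 1144.7
  [3→9]: (481.5+92.8)/2 × 6 = 1722.9
  Sum = 3199.2 µg/L·hr
transdermal patch tail: 92.8/0.276 = 336.232; AUC_ev,0→∞ = 3199.2 + 336.232 = 3535.432 µg/L·hr
F = (AUC_ev/D_ev)/(AUC_iv/D_iv) = (3535.432/25)/(2224.247/10) = 141.41728/222.4247 = 0.6358

F = 0.64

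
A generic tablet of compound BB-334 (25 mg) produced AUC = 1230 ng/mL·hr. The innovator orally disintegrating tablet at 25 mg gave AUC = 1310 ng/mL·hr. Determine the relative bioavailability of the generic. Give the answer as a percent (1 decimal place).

F_rel = (AUC_test/D_test) / (AUC_ref/D_ref)
      = (1230/25) / (1310/25)
      = 49.2 / 52.4 = 0.9389 = 93.89%

F_rel = 93.9%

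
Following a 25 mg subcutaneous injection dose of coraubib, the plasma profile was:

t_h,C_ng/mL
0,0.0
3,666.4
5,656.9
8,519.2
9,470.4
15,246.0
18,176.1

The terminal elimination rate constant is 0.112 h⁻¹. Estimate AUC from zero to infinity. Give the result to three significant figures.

Trapezoidal AUC_0→18:
  [0→3]: (0.0+666.4)/2 × 3 = 999.6
  [3→5]: (666.4+656.9)/2 × 2 = 1323.3
  [5→8]: (656.9+519.2)/2 × 3 = 1764.15
  [8→9]: (519.2+470.4)/2 × 1 = 494.8
  [9→15]: (470.4+246.0)/2 × 6 = 2149.2
  [15→18]: (246.0+176.1)/2 × 3 = 633.15
  Sum = 7364.2 ng/mL·h
Extrapolated tail: C_last / k_e = 176.1 / 0.112 = 1572.321
AUC_0→∞ = 7364.2 + 1572.321 = 8936.521 ng/mL·h

AUC = 8940 ng/mL·h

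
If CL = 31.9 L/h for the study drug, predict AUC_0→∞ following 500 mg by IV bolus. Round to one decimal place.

AUC = 15.7 mg/L·h

AUC_0→∞ = Dose_iv / CL
        = 500 / 31.9 = 15.674 mg/L·h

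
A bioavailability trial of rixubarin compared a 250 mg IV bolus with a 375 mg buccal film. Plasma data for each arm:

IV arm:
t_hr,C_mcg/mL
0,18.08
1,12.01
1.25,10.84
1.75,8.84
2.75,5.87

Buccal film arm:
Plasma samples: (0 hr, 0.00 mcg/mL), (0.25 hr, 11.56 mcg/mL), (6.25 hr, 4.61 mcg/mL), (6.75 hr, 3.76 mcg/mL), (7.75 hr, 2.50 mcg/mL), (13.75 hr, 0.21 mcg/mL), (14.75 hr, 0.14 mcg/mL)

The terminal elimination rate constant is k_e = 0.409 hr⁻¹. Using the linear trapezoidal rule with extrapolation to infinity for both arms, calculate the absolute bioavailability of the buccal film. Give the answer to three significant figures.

Trapezoidal AUC_0→2.75 (IV):
  [0→1]: (18.08+12.01)/2 × 1 = 15.045
  [1→1.25]: (12.01+10.84)/2 × 0.25 = 2.85625
  [1.25→1.75]: (10.84+8.84)/2 × 0.5 = 4.92
  [1.75→2.75]: (8.84+5.87)/2 × 1 = 7.355
  Sum = 30.17625 mcg/mL·hr
IV tail: 5.87/0.409 = 14.352; AUC_iv,0→∞ = 30.17625 + 14.352 = 44.52825 mcg/mL·hr
Trapezoidal AUC_0→14.75 (buccal film):
  [0→0.25]: (0.00+11.56)/2 × 0.25 = 1.445
  [0.25→6.25]: (11.56+4.61)/2 × 6 = 48.51
  [6.25→6.75]: (4.61+3.76)/2 × 0.5 = 2.0925
  [6.75→7.75]: (3.76+2.50)/2 × 1 = 3.13
  [7.75→13.75]: (2.50+0.21)/2 × 6 = 8.13
  [13.75→14.75]: (0.21+0.14)/2 × 1 = 0.175
  Sum = 63.4825 mcg/mL·hr
buccal film tail: 0.14/0.409 = 0.342; AUC_ev,0→∞ = 63.4825 + 0.342 = 63.8245 mcg/mL·hr
F = (AUC_ev/D_ev)/(AUC_iv/D_iv) = (63.8245/375)/(44.52825/250) = 0.170199/0.178113 = 0.9556

F = 0.956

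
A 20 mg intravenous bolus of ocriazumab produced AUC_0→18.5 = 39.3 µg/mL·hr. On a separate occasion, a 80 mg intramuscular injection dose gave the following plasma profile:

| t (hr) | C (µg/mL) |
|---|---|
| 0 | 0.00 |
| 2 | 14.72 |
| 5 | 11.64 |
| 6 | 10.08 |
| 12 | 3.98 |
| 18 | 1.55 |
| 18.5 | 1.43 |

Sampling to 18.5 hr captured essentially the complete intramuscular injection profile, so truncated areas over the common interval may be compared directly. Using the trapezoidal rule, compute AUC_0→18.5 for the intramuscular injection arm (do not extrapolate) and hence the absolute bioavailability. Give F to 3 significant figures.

Trapezoidal AUC_0→18.5 (intramuscular injection):
  [0→2]: (0.00+14.72)/2 × 2 = 14.72
  [2→5]: (14.72+11.64)/2 × 3 = 39.54
  [5→6]: (11.64+10.08)/2 × 1 = 10.86
  [6→12]: (10.08+3.98)/2 × 6 = 42.18
  [12→18]: (3.98+1.55)/2 × 6 = 16.59
  [18→18.5]: (1.55+1.43)/2 × 0.5 = 0.745
  Sum = 124.635 µg/mL·hr
F = (AUC_ev/D_ev)/(AUC_iv/D_iv) = (124.635/80)/(39.3/20) = 1.5579375/1.965 = 0.7928

F = 0.793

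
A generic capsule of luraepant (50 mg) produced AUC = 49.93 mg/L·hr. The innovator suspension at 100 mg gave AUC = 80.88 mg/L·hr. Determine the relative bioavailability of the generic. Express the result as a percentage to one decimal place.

F_rel = 123.5%

F_rel = (AUC_test/D_test) / (AUC_ref/D_ref)
      = (49.93/50) / (80.88/100)
      = 0.9986 / 0.8088 = 1.2347 = 123.47%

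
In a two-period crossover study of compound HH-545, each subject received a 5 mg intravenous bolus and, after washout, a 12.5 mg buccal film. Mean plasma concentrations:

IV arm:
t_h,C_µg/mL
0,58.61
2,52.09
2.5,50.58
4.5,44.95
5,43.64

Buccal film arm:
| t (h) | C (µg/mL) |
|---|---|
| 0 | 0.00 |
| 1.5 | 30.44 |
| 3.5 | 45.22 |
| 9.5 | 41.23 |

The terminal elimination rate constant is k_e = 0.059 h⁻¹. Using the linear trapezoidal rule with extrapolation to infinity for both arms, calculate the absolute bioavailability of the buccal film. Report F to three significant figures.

F = 0.425

Trapezoidal AUC_0→5 (IV):
  [0→2]: (58.61+52.09)/2 × 2 = 110.7
  [2→2.5]: (52.09+50.58)/2 × 0.5 = 25.6675
  [2.5→4.5]: (50.58+44.95)/2 × 2 = 95.53
  [4.5→5]: (44.95+43.64)/2 × 0.5 = 22.1475
  Sum = 254.045 µg/mL·h
IV tail: 43.64/0.059 = 739.661; AUC_iv,0→∞ = 254.045 + 739.661 = 993.706 µg/mL·h
Trapezoidal AUC_0→9.5 (buccal film):
  [0→1.5]: (0.00+30.44)/2 × 1.5 = 22.83
  [1.5→3.5]: (30.44+45.22)/2 × 2 = 75.66
  [3.5→9.5]: (45.22+41.23)/2 × 6 = 259.35
  Sum = 357.84 µg/mL·h
buccal film tail: 41.23/0.059 = 698.814; AUC_ev,0→∞ = 357.84 + 698.814 = 1056.654 µg/mL·h
F = (AUC_ev/D_ev)/(AUC_iv/D_iv) = (1056.654/12.5)/(993.706/5) = 84.53232/198.7412 = 0.4253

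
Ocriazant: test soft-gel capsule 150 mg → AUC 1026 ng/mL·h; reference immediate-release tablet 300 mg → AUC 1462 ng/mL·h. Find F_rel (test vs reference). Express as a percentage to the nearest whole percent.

F_rel = 140%

F_rel = (AUC_test/D_test) / (AUC_ref/D_ref)
      = (1026/150) / (1462/300)
      = 6.84 / 4.87333 = 1.4036 = 140.36%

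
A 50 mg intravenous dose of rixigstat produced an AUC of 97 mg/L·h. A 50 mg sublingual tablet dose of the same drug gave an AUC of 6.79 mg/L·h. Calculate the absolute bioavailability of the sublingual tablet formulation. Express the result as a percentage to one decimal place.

F = (AUC_ev / D_ev) / (AUC_iv / D_iv)
  = (6.79/50) / (97/50)
  = 0.1358 / 1.94 = 0.0700
  = 7.00%

F = 7.0%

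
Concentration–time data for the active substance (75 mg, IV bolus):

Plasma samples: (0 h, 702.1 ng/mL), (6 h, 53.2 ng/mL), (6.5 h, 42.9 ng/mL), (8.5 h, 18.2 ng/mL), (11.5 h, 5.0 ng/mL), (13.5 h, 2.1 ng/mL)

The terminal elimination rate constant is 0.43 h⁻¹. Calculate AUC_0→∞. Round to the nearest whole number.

Trapezoidal AUC_0→13.5:
  [0→6]: (702.1+53.2)/2 × 6 = 2265.9
  [6→6.5]: (53.2+42.9)/2 × 0.5 = 24.025
  [6.5→8.5]: (42.9+18.2)/2 × 2 = 61.1
  [8.5→11.5]: (18.2+5.0)/2 × 3 = 34.8
  [11.5→13.5]: (5.0+2.1)/2 × 2 = 7.1
  Sum = 2392.925 ng/mL·h
Extrapolated tail: C_last / k_e = 2.1 / 0.43 = 4.884
AUC_0→∞ = 2392.925 + 4.884 = 2397.809 ng/mL·h

AUC = 2398 ng/mL·h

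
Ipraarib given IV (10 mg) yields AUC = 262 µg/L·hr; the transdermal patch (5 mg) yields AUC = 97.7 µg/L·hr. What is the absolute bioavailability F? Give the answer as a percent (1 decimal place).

F = 74.6%

F = (AUC_ev / D_ev) / (AUC_iv / D_iv)
  = (97.7/5) / (262/10)
  = 19.54 / 26.2 = 0.7458
  = 74.58%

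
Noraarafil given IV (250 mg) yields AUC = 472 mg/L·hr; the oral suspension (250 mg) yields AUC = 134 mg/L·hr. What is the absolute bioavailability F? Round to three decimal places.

F = (AUC_ev / D_ev) / (AUC_iv / D_iv)
  = (134/250) / (472/250)
  = 0.536 / 1.888 = 0.2839

F = 0.284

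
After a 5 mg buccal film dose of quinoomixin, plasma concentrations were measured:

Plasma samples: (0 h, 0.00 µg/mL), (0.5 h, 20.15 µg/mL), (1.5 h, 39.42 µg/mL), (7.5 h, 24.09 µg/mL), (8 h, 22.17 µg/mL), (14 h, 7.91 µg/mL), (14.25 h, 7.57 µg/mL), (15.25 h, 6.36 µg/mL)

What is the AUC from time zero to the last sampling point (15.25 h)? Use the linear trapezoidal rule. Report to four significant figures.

AUC = 336.1 µg/mL·h

Trapezoidal AUC_0→15.25:
  [0→0.5]: (0.00+20.15)/2 × 0.5 = 5.0375
  [0.5→1.5]: (20.15+39.42)/2 × 1 = 29.785
  [1.5→7.5]: (39.42+24.09)/2 × 6 = 190.53
  [7.5→8]: (24.09+22.17)/2 × 0.5 = 11.565
  [8→14]: (22.17+7.91)/2 × 6 = 90.24
  [14→14.25]: (7.91+7.57)/2 × 0.25 = 1.935
  [14.25→15.25]: (7.57+6.36)/2 × 1 = 6.965
  Sum = 336.0575 µg/mL·h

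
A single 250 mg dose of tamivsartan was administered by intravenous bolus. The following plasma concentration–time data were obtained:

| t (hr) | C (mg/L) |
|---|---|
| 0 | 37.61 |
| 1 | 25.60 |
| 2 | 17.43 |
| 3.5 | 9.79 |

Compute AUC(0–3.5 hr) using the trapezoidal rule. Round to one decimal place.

Trapezoidal AUC_0→3.5:
  [0→1]: (37.61+25.60)/2 × 1 = 31.605
  [1→2]: (25.60+17.43)/2 × 1 = 21.515
  [2→3.5]: (17.43+9.79)/2 × 1.5 = 20.415
  Sum = 73.535 mg/L·hr

AUC = 73.5 mg/L·hr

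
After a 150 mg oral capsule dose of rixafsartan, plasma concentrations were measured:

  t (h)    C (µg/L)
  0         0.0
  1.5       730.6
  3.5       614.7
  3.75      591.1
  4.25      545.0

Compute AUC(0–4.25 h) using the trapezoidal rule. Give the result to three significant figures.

Trapezoidal AUC_0→4.25:
  [0→1.5]: (0.0+730.6)/2 × 1.5 = 547.95
  [1.5→3.5]: (730.6+614.7)/2 × 2 = 1345.3
  [3.5→3.75]: (614.7+591.1)/2 × 0.25 = 150.725
  [3.75→4.25]: (591.1+545.0)/2 × 0.5 = 284.025
  Sum = 2328.0 µg/L·h

AUC = 2330 µg/L·h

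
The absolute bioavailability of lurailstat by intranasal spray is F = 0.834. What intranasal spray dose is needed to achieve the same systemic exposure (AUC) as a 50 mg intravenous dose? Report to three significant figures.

D_intranasal = 60.0 mg

For equal systemic exposure: F × D_ev = D_iv
D_ev = D_iv / F = 50 / 0.834 = 59.952 mg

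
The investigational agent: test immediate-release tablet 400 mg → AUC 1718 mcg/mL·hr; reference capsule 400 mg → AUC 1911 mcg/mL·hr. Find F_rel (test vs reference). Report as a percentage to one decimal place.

F_rel = 89.9%

F_rel = (AUC_test/D_test) / (AUC_ref/D_ref)
      = (1718/400) / (1911/400)
      = 4.295 / 4.7775 = 0.8990 = 89.90%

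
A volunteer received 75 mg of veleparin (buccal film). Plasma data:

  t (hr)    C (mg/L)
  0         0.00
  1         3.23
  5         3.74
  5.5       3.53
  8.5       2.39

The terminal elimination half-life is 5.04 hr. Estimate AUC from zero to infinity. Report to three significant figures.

Trapezoidal AUC_0→8.5:
  [0→1]: (0.00+3.23)/2 × 1 = 1.615
  [1→5]: (3.23+3.74)/2 × 4 = 13.94
  [5→5.5]: (3.74+3.53)/2 × 0.5 = 1.8175
  [5.5→8.5]: (3.53+2.39)/2 × 3 = 8.88
  Sum = 26.2525 mg/L·hr
k_e = ln2 / t½ = 0.693147 / 5.04 = 0.1375 hr^-1
Extrapolated tail: C_last / k_e = 2.39 / 0.1375 = 17.382
AUC_0→∞ = 26.2525 + 17.382 = 43.6345 mg/L·hr

AUC = 43.6 mg/L·hr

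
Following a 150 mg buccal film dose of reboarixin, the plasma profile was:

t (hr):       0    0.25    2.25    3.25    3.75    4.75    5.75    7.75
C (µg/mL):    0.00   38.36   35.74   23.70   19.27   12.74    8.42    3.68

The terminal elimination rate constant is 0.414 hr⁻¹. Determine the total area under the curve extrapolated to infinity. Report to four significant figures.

Trapezoidal AUC_0→7.75:
  [0→0.25]: (0.00+38.36)/2 × 0.25 = 4.795
  [0.25→2.25]: (38.36+35.74)/2 × 2 = 74.1
  [2.25→3.25]: (35.74+23.70)/2 × 1 = 29.72
  [3.25→3.75]: (23.70+19.27)/2 × 0.5 = 10.7425
  [3.75→4.75]: (19.27+12.74)/2 × 1 = 16.005
  [4.75→5.75]: (12.74+8.42)/2 × 1 = 10.58
  [5.75→7.75]: (8.42+3.68)/2 × 2 = 12.1
  Sum = 158.0425 µg/mL·hr
Extrapolated tail: C_last / k_e = 3.68 / 0.414 = 8.889
AUC_0→∞ = 158.0425 + 8.889 = 166.9315 µg/mL·hr

AUC = 166.9 µg/mL·hr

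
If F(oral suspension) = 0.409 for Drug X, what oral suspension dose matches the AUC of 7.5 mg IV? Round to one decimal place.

For equal systemic exposure: F × D_ev = D_iv
D_ev = D_iv / F = 7.5 / 0.409 = 18.3374 mg

D_oral = 18.3 mg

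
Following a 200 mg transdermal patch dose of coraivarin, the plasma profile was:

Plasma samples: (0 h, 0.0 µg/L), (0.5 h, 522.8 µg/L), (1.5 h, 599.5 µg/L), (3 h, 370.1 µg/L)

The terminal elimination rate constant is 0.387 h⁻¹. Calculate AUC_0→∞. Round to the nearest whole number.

Trapezoidal AUC_0→3:
  [0→0.5]: (0.0+522.8)/2 × 0.5 = 130.7
  [0.5→1.5]: (522.8+599.5)/2 × 1 = 561.15
  [1.5→3]: (599.5+370.1)/2 × 1.5 = 727.2
  Sum = 1419.05 µg/L·h
Extrapolated tail: C_last / k_e = 370.1 / 0.387 = 956.331
AUC_0→∞ = 1419.05 + 956.331 = 2375.381 µg/L·h

AUC = 2375 µg/L·h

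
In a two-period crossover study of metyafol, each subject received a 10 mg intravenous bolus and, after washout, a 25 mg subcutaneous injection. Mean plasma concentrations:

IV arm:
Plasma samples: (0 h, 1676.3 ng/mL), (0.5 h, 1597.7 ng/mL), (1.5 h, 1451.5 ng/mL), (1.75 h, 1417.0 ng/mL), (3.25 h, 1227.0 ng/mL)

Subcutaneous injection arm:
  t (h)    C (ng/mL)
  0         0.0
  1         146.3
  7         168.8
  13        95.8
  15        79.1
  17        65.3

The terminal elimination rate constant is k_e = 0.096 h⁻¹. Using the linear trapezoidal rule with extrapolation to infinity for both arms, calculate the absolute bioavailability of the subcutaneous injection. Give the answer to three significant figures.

F = 0.0644

Trapezoidal AUC_0→3.25 (IV):
  [0→0.5]: (1676.3+1597.7)/2 × 0.5 = 818.5
  [0.5→1.5]: (1597.7+1451.5)/2 × 1 = 1524.6
  [1.5→1.75]: (1451.5+1417.0)/2 × 0.25 = 358.5625
  [1.75→3.25]: (1417.0+1227.0)/2 × 1.5 = 1983.0
  Sum = 4684.6625 ng/mL·h
IV tail: 1227.0/0.096 = 12781.250; AUC_iv,0→∞ = 4684.6625 + 12781.250 = 17465.9125 ng/mL·h
Trapezoidal AUC_0→17 (subcutaneous injection):
  [0→1]: (0.0+146.3)/2 × 1 = 73.15
  [1→7]: (146.3+168.8)/2 × 6 = 945.3
  [7→13]: (168.8+95.8)/2 × 6 = 793.8
  [13→15]: (95.8+79.1)/2 × 2 = 174.9
  [15→17]: (79.1+65.3)/2 × 2 = 144.4
  Sum = 2131.55 ng/mL·h
subcutaneous injection tail: 65.3/0.096 = 680.208; AUC_ev,0→∞ = 2131.55 + 680.208 = 2811.758 ng/mL·h
F = (AUC_ev/D_ev)/(AUC_iv/D_iv) = (2811.758/25)/(17465.9125/10) = 112.47032/1746.59 = 0.0644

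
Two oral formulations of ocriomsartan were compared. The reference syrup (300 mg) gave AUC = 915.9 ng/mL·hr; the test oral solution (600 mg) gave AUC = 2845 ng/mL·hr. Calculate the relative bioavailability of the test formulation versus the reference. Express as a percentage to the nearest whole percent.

F_rel = (AUC_test/D_test) / (AUC_ref/D_ref)
      = (2845/600) / (915.9/300)
      = 4.74167 / 3.053 = 1.5531 = 155.31%

F_rel = 155%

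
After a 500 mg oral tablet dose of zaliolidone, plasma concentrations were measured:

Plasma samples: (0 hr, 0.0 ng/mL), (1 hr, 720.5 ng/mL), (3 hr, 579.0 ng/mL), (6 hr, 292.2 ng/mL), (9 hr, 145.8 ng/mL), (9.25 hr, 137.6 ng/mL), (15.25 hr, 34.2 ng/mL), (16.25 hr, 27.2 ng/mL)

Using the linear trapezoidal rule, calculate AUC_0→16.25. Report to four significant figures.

Trapezoidal AUC_0→16.25:
  [0→1]: (0.0+720.5)/2 × 1 = 360.25
  [1→3]: (720.5+579.0)/2 × 2 = 1299.5
  [3→6]: (579.0+292.2)/2 × 3 = 1306.8
  [6→9]: (292.2+145.8)/2 × 3 = 657.0
  [9→9.25]: (145.8+137.6)/2 × 0.25 = 35.425
  [9.25→15.25]: (137.6+34.2)/2 × 6 = 515.4
  [15.25→16.25]: (34.2+27.2)/2 × 1 = 30.7
  Sum = 4205.075 ng/mL·hr

AUC = 4205 ng/mL·hr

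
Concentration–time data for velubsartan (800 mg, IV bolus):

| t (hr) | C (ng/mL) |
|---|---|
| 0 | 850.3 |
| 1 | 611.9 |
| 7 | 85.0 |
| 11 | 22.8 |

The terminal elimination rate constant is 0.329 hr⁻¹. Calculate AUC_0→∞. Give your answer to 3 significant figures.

AUC = 3110 ng/mL·hr

Trapezoidal AUC_0→11:
  [0→1]: (850.3+611.9)/2 × 1 = 731.1
  [1→7]: (611.9+85.0)/2 × 6 = 2090.7
  [7→11]: (85.0+22.8)/2 × 4 = 215.6
  Sum = 3037.4 ng/mL·hr
Extrapolated tail: C_last / k_e = 22.8 / 0.329 = 69.301
AUC_0→∞ = 3037.4 + 69.301 = 3106.701 ng/mL·hr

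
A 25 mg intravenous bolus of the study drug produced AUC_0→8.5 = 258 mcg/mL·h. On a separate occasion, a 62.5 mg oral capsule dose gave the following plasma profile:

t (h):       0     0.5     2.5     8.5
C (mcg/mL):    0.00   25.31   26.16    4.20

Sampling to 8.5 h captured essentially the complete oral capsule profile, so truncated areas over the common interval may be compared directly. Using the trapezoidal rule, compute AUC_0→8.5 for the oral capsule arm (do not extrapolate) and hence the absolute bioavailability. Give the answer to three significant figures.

F = 0.231

Trapezoidal AUC_0→8.5 (oral capsule):
  [0→0.5]: (0.00+25.31)/2 × 0.5 = 6.3275
  [0.5→2.5]: (25.31+26.16)/2 × 2 = 51.47
  [2.5→8.5]: (26.16+4.20)/2 × 6 = 91.08
  Sum = 148.8775 mcg/mL·h
F = (AUC_ev/D_ev)/(AUC_iv/D_iv) = (148.8775/62.5)/(258/25) = 2.38204/10.32 = 0.2308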